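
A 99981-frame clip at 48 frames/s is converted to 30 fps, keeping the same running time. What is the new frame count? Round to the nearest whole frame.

62488 frames

Frames at target rate = 99981 × (30) / (48) = 499905/8 ≈ 62488.125.
Nearest whole frame: 62488.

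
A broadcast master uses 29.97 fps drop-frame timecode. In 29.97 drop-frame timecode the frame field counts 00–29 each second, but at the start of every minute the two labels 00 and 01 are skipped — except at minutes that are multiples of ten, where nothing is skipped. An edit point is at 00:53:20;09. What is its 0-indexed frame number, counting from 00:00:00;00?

Complete 10-minute blocks: 5, each 17982 frames → 89910.
Remaining 3 whole minutes in the current block: 1800 + 2 × 1798 = 5396 frames.
Within the current minute: 20 × 30 + 9 − 2 = 607 (labels ;00/;01 skipped at this minute). Total = 89910 + 5396 + 607 = 95913.

95913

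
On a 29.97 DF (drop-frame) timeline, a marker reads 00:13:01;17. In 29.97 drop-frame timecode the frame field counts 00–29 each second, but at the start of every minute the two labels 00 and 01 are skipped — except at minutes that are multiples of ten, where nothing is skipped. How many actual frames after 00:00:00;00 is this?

23423

As if non-drop at 30 labels/s: (0 × 3600 + 13 × 60 + 1) × 30 + 17 = 23447.
Minute boundaries passed: 13; those not divisible by 10: 13 − 1 = 12; dropped labels = 2 × 12 = 24.
Actual frame index = 23447 − 24 = 23423.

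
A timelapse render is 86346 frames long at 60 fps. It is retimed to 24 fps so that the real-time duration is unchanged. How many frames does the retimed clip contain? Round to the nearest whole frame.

34538 frames

Frames at target rate = 86346 × (24) / (60) = 172692/5 ≈ 34538.400.
Nearest whole frame: 34538.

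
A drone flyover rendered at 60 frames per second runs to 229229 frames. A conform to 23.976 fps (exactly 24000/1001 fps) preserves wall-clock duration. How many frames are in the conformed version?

91600 frames

Target frames = source frames × (target rate / source rate) = 229229 × (24000/1001)/(60) = 229229 × 400/1001 = 91600.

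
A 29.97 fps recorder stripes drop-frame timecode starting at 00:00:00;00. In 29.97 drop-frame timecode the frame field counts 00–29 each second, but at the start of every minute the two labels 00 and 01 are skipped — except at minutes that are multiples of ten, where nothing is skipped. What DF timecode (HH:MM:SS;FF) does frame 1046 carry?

00:00:34;26

Ten DF minutes hold 17982 frames, so frame 1046 lies in block 0 (frames 0–17981) with 1046 frames into that block.
The block's first minute is 1800 frames and the rest 1798 each; 1046 frames reaches minute 0, so 0 × 18 + 0 × 2 = 0 labels have been skipped so far.
Adding those back, label number 1046 + 0 = 1046 at 30 labels/s is 34 s + 26 f = 0 h 0 min 34 s frame 26, i.e. 00:00:34;26.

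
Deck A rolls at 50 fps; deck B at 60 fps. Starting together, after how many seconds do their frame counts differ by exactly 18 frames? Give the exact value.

The gap grows by |60 − 50| = 10 frames per second.
Time for a 18-frame gap: 18 ÷ (10) = 1.8 s.

1.8 seconds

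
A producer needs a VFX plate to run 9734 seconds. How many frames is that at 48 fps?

467232 frames

Frames = 9734 × 48 = 467232.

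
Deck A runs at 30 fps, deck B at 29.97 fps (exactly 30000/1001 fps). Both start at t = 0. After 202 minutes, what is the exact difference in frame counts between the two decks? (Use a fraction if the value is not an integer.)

363600/1001 frames

202 min = 12120 s.
A emits 30 × 12120 = 363600 frames; B emits 30000/1001 × 12120 = 363600000/1001.
Difference = 363600/1001 frames (≈ 363.2368); B is behind A.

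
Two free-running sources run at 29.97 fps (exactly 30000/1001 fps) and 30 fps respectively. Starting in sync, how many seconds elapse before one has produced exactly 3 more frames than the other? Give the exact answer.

The gap grows by |30 − 30000/1001| = 30/1001 frames per second.
Time for a 3-frame gap: 3 ÷ (30/1001) = 100.1 s.

100.1 seconds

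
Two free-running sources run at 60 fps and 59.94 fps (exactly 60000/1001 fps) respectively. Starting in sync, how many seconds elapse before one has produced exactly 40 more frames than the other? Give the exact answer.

The gap grows by |60000/1001 − 60| = 60/1001 frames per second.
Time for a 40-frame gap: 40 ÷ (60/1001) = 2002/3 s.

2002/3 seconds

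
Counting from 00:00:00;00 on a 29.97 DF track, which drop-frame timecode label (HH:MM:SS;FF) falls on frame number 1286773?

Ten DF minutes hold 17982 frames, so frame 1286773 lies in block 71 (frames 1276722–1294703) with 10051 frames into that block.
The block's first minute is 1800 frames and the rest 1798 each; 10051 frames reaches minute 5, so 71 × 18 + 5 × 2 = 1288 labels have been skipped so far.
Adding those back, label number 1286773 + 1288 = 1288061 at 30 labels/s is 42935 s + 11 f = 11 h 55 min 35 s frame 11, i.e. 11:55:35;11.

11:55:35;11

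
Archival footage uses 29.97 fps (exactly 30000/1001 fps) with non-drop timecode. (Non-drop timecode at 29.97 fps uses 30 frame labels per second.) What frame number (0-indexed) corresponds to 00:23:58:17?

43157

Total seconds to the label: (0 × 3600 + 23 × 60 + 58) = 1438.
Frame index = 1438 × 30 + 17 = 43157.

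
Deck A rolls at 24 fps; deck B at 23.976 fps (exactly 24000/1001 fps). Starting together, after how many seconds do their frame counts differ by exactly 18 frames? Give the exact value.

The gap grows by |24000/1001 − 24| = 24/1001 frames per second.
Time for a 18-frame gap: 18 ÷ (24/1001) = 750.75 s.

750.75 seconds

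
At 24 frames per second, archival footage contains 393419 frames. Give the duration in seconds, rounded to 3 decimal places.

Running time = 393419 × 1/24 = 393419/24 s ≈ 16392.458 s.

16392.458 seconds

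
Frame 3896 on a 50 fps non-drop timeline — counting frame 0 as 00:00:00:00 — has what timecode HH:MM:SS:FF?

3896 ÷ 50 = 77 full seconds, remainder 46 frames.
77 s = 0 h 1 min 17 s.
Timecode: 00:01:17:46.

00:01:17:46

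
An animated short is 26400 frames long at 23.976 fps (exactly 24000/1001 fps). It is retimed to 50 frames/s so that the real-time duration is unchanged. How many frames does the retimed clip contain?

55055 frames

Target frames = source frames × (target rate / source rate) = 26400 × (50)/(24000/1001) = 26400 × 1001/480 = 55055.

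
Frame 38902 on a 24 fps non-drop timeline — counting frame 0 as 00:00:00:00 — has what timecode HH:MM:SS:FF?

00:27:00:22

38902 ÷ 24 = 1620 full seconds, remainder 22 frames.
1620 s = 0 h 27 min 0 s.
Timecode: 00:27:00:22.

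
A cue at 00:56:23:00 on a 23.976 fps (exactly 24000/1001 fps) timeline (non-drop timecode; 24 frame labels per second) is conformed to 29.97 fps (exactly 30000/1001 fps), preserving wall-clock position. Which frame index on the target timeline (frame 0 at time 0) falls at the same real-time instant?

Source frame index: (0×3600 + 56×60 + 23) × 24 + 0 = 81192.
Real time: 81192 / (24000/1001) = 3386383/1000 s.
Target frame: (3386383/1000) × (30000/1001) = 101490.

frame 101490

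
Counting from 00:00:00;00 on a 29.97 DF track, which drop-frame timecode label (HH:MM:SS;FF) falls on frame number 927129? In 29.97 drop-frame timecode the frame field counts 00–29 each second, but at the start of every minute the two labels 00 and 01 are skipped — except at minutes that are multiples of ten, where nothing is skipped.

Each 10-minute DF block holds 10 × 60 × 30 − 9 × 2 = 17982 frames. 927129 ÷ 17982 → 51 full blocks, remainder 10047.
Within the partial block the first minute is 1800 frames and each further minute 1798, so 5 further minute boundaries passed. Total skipped labels = 18 × 51 + 2 × 5 = 928.
Non-drop label index = 927129 + 928 = 928057; at 30 labels/s that is 08:35:35:07, i.e. DF 08:35:35;07.

08:35:35;07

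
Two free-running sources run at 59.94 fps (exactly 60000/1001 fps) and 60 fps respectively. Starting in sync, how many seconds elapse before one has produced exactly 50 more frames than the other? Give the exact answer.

5005/6 seconds

The gap grows by |60 − 60000/1001| = 60/1001 frames per second.
Time for a 50-frame gap: 50 ÷ (60/1001) = 5005/6 s.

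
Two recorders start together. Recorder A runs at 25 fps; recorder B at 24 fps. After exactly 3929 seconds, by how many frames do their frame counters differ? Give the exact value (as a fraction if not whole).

3929 frames

A emits 25 × 3929 = 98225 frames; B emits 24 × 3929 = 94296.
Difference = 3929 frames; B is behind A.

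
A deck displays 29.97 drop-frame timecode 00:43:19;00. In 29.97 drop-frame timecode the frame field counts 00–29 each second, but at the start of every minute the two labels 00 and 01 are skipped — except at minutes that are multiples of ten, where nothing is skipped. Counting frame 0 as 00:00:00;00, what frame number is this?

Complete 10-minute blocks: 4, each 17982 frames → 71928.
Remaining 3 whole minutes in the current block: 1800 + 2 × 1798 = 5396 frames.
Within the current minute: 19 × 30 + 0 − 2 = 568 (labels ;00/;01 skipped at this minute). Total = 71928 + 5396 + 568 = 77892.

77892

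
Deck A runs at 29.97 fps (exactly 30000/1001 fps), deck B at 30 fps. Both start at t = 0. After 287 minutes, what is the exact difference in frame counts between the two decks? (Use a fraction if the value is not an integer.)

73800/143 frames

287 min = 17220 s.
A emits 30000/1001 × 17220 = 73800000/143 frames; B emits 30 × 17220 = 516600.
Difference = 73800/143 frames (≈ 516.0839); B is ahead of A.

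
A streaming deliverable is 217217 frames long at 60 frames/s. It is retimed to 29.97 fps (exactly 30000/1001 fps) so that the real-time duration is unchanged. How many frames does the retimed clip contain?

108500 frames

Target frames = source frames × (target rate / source rate) = 217217 × (30000/1001)/(60) = 217217 × 500/1001 = 108500.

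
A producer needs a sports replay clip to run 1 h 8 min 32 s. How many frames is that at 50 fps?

1 h 8 min 32 s = 4112 s.
Frames = 4112 × 50 = 205600.

205600 frames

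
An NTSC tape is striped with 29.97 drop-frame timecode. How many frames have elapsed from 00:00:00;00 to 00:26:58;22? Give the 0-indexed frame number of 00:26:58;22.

Complete 10-minute blocks: 2, each 17982 frames → 35964.
Remaining 6 whole minutes in the current block: 1800 + 5 × 1798 = 10790 frames.
Within the current minute: 58 × 30 + 22 − 2 = 1760 (labels ;00/;01 skipped at this minute). Total = 35964 + 10790 + 1760 = 48514.

48514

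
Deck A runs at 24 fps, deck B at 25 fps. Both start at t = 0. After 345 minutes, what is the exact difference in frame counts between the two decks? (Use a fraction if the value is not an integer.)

20700 frames

345 min = 20700 s.
A emits 24 × 20700 = 496800 frames; B emits 25 × 20700 = 517500.
Difference = 20700 frames; B is ahead of A.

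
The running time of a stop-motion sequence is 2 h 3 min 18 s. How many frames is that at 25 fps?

184950 frames

2 h 3 min 18 s = 7398 s.
Frames = 7398 × 25 = 184950.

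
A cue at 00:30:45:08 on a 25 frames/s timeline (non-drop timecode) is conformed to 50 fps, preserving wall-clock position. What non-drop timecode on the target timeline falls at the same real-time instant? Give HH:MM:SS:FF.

00:30:45:16

Source frame index: (0×3600 + 30×60 + 45) × 25 + 8 = 46133.
Real time: 46133 / (25) = 46133/25 s.
Target frame: (46133/25) × (50) = 92266.
At 50 labels/s: frame 92266 → 00:30:45:16.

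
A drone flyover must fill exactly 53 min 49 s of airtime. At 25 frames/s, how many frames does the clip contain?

53 min 49 s = 3229 s.
Frames = 3229 × 25 = 80725.

80725 frames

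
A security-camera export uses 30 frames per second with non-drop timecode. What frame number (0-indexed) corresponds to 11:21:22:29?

1226489

Total seconds to the label: (11 × 3600 + 21 × 60 + 22) = 40882.
Frame index = 40882 × 30 + 29 = 1226489.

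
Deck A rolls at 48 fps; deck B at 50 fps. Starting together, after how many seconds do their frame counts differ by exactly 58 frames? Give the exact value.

29 seconds

The gap grows by |50 − 48| = 2 frames per second.
Time for a 58-frame gap: 58 ÷ (2) = 29 s.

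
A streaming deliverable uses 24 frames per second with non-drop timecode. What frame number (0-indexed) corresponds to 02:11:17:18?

189066

Total seconds to the label: (2 × 3600 + 11 × 60 + 17) = 7877.
Frame index = 7877 × 24 + 18 = 189066.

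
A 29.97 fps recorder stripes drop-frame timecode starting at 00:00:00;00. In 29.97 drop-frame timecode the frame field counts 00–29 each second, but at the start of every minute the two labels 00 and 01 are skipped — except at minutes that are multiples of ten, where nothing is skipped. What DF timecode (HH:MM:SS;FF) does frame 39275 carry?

00:21:50;13

Ten DF minutes hold 17982 frames, so frame 39275 lies in block 2 (frames 35964–53945) with 3311 frames into that block.
The block's first minute is 1800 frames and the rest 1798 each; 3311 frames reaches minute 1, so 2 × 18 + 1 × 2 = 38 labels have been skipped so far.
Adding those back, label number 39275 + 38 = 39313 at 30 labels/s is 1310 s + 13 f = 0 h 21 min 50 s frame 13, i.e. 00:21:50;13.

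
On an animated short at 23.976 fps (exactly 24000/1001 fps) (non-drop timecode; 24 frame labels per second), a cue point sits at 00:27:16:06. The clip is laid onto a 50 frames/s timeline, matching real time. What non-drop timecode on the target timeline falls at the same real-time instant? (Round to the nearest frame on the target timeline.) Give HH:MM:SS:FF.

00:27:17:44

Source frame index: (0×3600 + 27×60 + 16) × 24 + 6 = 39270.
Real time: 39270 / (24000/1001) = 1310309/800 s.
Target frame: (1310309/800) × (50) = 1310309/16 ≈ 81894.312 → 81894.
At 50 labels/s: frame 81894 → 00:27:17:44.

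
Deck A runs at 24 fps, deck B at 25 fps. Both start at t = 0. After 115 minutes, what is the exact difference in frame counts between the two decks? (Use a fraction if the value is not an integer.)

115 min = 6900 s.
A emits 24 × 6900 = 165600 frames; B emits 25 × 6900 = 172500.
Difference = 6900 frames; B is ahead of A.

6900 frames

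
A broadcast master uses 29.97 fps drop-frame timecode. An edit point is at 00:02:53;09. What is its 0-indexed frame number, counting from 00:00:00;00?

5195

Complete 10-minute blocks: 0, each 17982 frames → 0.
Remaining 2 whole minutes in the current block: 1800 + 1 × 1798 = 3598 frames.
Within the current minute: 53 × 30 + 9 − 2 = 1597 (labels ;00/;01 skipped at this minute). Total = 0 + 3598 + 1597 = 5195.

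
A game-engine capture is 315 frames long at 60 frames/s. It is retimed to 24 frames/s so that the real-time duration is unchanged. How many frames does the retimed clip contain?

Target frames = source frames × (target rate / source rate) = 315 × (24)/(60) = 315 × 2/5 = 126.

126 frames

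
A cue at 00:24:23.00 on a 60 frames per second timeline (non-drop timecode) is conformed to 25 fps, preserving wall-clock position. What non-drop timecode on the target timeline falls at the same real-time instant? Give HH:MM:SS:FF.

Source frame index: (0×3600 + 24×60 + 23) × 60 + 0 = 87780.
Real time: 87780 / (60) = 1463 s.
Target frame: (1463) × (25) = 36575.
At 25 labels/s: frame 36575 → 00:24:23:00.

00:24:23:00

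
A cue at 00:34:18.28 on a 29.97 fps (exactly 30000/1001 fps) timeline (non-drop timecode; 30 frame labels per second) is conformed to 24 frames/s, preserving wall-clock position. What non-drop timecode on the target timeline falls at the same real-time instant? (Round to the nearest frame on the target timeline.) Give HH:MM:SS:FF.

00:34:21:00

Source frame index: (0×3600 + 34×60 + 18) × 30 + 28 = 61768.
Real time: 61768 / (30000/1001) = 7728721/3750 s.
Target frame: (7728721/3750) × (24) = 30914884/625 ≈ 49463.814 → 49464.
At 24 labels/s: frame 49464 → 00:34:21:00.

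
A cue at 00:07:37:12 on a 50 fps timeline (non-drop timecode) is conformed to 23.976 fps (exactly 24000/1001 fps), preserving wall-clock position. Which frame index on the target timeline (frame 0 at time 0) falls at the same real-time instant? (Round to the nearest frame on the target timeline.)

Source frame index: (0×3600 + 7×60 + 37) × 50 + 12 = 22862.
Real time: 22862 / (50) = 11431/25 s.
Target frame: (11431/25) × (24000/1001) = 1567680/143 ≈ 10962.797 → 10963.

frame 10963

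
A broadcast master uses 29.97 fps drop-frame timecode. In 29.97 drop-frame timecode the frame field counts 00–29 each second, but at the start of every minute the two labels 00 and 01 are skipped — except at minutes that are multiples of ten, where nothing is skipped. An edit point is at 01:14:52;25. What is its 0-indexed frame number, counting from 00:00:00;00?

134651

Complete 10-minute blocks: 7, each 17982 frames → 125874.
Remaining 4 whole minutes in the current block: 1800 + 3 × 1798 = 7194 frames.
Within the current minute: 52 × 30 + 25 − 2 = 1583 (labels ;00/;01 skipped at this minute). Total = 125874 + 7194 + 1583 = 134651.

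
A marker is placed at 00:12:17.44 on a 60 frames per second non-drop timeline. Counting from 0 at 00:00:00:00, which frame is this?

Total seconds to the label: (0 × 3600 + 12 × 60 + 17) = 737.
Frame index = 737 × 60 + 44 = 44264.

44264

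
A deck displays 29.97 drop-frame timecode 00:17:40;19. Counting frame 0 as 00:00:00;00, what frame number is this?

31787

Complete 10-minute blocks: 1, each 17982 frames → 17982.
Remaining 7 whole minutes in the current block: 1800 + 6 × 1798 = 12588 frames.
Within the current minute: 40 × 30 + 19 − 2 = 1217 (labels ;00/;01 skipped at this minute). Total = 17982 + 12588 + 1217 = 31787.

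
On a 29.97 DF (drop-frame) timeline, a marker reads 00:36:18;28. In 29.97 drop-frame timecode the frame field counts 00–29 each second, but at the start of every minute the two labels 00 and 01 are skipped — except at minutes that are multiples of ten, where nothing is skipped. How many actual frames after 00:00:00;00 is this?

As if non-drop at 30 labels/s: (0 × 3600 + 36 × 60 + 18) × 30 + 28 = 65368.
Minute boundaries passed: 36; those not divisible by 10: 36 − 3 = 33; dropped labels = 2 × 33 = 66.
Actual frame index = 65368 − 66 = 65302.

65302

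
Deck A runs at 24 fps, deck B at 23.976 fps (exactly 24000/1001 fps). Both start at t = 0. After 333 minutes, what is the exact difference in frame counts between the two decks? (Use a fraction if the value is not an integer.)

479520/1001 frames

333 min = 19980 s.
A emits 24 × 19980 = 479520 frames; B emits 24000/1001 × 19980 = 479520000/1001.
Difference = 479520/1001 frames (≈ 479.0410); B is behind A.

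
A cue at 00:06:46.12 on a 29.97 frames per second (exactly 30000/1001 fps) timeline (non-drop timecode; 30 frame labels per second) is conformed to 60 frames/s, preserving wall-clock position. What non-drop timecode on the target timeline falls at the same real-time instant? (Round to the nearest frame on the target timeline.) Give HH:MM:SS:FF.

00:06:46:48

Source frame index: (0×3600 + 6×60 + 46) × 30 + 12 = 12192.
Real time: 12192 / (30000/1001) = 254254/625 s.
Target frame: (254254/625) × (60) = 3051048/125 ≈ 24408.384 → 24408.
At 60 labels/s: frame 24408 → 00:06:46:48.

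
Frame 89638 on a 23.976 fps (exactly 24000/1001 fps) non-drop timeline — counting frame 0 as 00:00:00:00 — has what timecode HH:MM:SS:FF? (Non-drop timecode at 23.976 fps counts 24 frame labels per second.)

89638 ÷ 24 = 3734 full seconds, remainder 22 frames.
3734 s = 1 h 2 min 14 s.
Timecode: 01:02:14:22.

01:02:14:22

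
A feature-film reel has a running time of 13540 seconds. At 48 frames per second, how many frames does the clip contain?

Frames = 13540 × 48 = 649920.

649920 frames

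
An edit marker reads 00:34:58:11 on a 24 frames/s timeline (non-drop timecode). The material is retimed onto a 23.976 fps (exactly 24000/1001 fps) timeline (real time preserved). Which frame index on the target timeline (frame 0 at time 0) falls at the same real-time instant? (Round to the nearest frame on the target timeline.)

frame 50313

Source frame index: (0×3600 + 34×60 + 58) × 24 + 11 = 50363.
Real time: 50363 / (24) = 50363/24 s.
Target frame: (50363/24) × (24000/1001) = 50363000/1001 ≈ 50312.687 → 50313.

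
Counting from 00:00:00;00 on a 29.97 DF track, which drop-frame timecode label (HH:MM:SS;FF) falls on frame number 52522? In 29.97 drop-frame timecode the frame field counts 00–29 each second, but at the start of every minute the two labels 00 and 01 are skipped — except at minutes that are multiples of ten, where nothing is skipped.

Ten DF minutes hold 17982 frames, so frame 52522 lies in block 2 (frames 35964–53945) with 16558 frames into that block.
The block's first minute is 1800 frames and the rest 1798 each; 16558 frames reaches minute 9, so 2 × 18 + 9 × 2 = 54 labels have been skipped so far.
Adding those back, label number 52522 + 54 = 52576 at 30 labels/s is 1752 s + 16 f = 0 h 29 min 12 s frame 16, i.e. 00:29:12;16.

00:29:12;16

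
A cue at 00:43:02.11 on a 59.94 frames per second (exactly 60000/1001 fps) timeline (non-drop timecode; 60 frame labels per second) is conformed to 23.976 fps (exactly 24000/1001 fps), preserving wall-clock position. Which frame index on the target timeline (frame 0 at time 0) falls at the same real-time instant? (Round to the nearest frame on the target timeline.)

frame 61972

Source frame index: (0×3600 + 43×60 + 2) × 60 + 11 = 154931.
Real time: 154931 / (60000/1001) = 155085931/60000 s.
Target frame: (155085931/60000) × (24000/1001) = 309862/5 ≈ 61972.400 → 61972.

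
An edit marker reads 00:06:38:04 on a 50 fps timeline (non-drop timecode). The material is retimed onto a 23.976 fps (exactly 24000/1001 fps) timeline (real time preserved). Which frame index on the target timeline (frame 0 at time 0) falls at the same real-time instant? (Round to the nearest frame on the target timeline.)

Source frame index: (0×3600 + 6×60 + 38) × 50 + 4 = 19904.
Real time: 19904 / (50) = 9952/25 s.
Target frame: (9952/25) × (24000/1001) = 9553920/1001 ≈ 9544.376 → 9544.

frame 9544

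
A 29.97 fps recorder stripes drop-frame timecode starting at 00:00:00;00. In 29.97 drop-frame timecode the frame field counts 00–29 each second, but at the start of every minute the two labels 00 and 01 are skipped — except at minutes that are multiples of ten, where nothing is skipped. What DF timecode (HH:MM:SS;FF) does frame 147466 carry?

01:22:00;14

Ten DF minutes hold 17982 frames, so frame 147466 lies in block 8 (frames 143856–161837) with 3610 frames into that block.
The block's first minute is 1800 frames and the rest 1798 each; 3610 frames reaches minute 2, so 8 × 18 + 2 × 2 = 148 labels have been skipped so far.
Adding those back, label number 147466 + 148 = 147614 at 30 labels/s is 4920 s + 14 f = 1 h 22 min 0 s frame 14, i.e. 01:22:00;14.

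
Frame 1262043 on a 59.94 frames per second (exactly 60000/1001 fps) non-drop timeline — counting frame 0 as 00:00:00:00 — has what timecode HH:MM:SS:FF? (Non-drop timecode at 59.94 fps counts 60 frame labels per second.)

1262043 ÷ 60 = 21034 full seconds, remainder 3 frames.
21034 s = 5 h 50 min 34 s.
Timecode: 05:50:34:03.

05:50:34:03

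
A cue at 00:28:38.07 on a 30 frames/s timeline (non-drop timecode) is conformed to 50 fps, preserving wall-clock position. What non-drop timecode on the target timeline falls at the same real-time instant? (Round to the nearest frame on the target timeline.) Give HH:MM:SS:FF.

00:28:38:12

Source frame index: (0×3600 + 28×60 + 38) × 30 + 7 = 51547.
Real time: 51547 / (30) = 51547/30 s.
Target frame: (51547/30) × (50) = 257735/3 ≈ 85911.667 → 85912.
At 50 labels/s: frame 85912 → 00:28:38:12.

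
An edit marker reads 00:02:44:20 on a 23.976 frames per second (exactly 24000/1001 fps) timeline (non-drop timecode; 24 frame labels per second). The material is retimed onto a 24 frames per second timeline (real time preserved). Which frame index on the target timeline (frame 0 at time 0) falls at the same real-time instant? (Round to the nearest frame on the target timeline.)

frame 3960

Source frame index: (0×3600 + 2×60 + 44) × 24 + 20 = 3956.
Real time: 3956 / (24000/1001) = 989989/6000 s.
Target frame: (989989/6000) × (24) = 989989/250 ≈ 3959.956 → 3960.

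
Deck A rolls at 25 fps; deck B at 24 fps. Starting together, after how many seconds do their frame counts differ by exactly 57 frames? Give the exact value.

The gap grows by |24 − 25| = 1 frame per second.
Time for a 57-frame gap: 57 ÷ (1) = 57 s.

57 seconds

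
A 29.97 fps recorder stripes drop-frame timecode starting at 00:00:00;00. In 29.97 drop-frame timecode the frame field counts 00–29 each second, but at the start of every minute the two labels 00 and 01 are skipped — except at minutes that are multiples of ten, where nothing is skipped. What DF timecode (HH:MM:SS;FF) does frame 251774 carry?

Each 10-minute DF block holds 10 × 60 × 30 − 9 × 2 = 17982 frames. 251774 ÷ 17982 → 14 full blocks, remainder 26.
Within the partial block the first minute is 1800 frames and each further minute 1798, so 0 further minute boundaries passed. Total skipped labels = 18 × 14 + 2 × 0 = 252.
Non-drop label index = 251774 + 252 = 252026; at 30 labels/s that is 02:20:00:26, i.e. DF 02:20:00;26.

02:20:00;26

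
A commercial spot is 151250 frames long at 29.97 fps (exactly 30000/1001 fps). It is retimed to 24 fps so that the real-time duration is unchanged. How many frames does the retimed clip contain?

121121 frames

Target frames = source frames × (target rate / source rate) = 151250 × (24)/(30000/1001) = 151250 × 1001/1250 = 121121.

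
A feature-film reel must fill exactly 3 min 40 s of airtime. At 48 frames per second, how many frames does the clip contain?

3 min 40 s = 220 s.
Frames = 220 × 48 = 10560.

10560 frames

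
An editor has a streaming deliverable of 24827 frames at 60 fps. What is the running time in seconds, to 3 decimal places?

413.783 seconds

Running time = 24827 × 1/60 = 24827/60 s ≈ 413.783 s.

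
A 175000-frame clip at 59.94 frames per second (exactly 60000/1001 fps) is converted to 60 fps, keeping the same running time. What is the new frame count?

175175 frames

Target frames = source frames × (target rate / source rate) = 175000 × (60)/(60000/1001) = 175000 × 1001/1000 = 175175.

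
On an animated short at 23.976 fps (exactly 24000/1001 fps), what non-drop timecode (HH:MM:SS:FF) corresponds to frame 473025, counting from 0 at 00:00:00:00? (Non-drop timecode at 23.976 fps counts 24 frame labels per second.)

05:28:29:09

473025 ÷ 24 = 19709 full seconds, remainder 9 frames.
19709 s = 5 h 28 min 29 s.
Timecode: 05:28:29:09.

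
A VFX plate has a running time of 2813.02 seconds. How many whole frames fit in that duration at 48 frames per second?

135024 frames

Frames = 2813.02 × 48 = 3375624/25 ≈ 135024.9600.
Complete frames: 135024.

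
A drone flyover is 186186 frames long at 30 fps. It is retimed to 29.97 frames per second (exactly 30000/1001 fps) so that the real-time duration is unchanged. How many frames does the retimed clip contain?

186000 frames

Target frames = source frames × (target rate / source rate) = 186186 × (30000/1001)/(30) = 186186 × 1000/1001 = 186000.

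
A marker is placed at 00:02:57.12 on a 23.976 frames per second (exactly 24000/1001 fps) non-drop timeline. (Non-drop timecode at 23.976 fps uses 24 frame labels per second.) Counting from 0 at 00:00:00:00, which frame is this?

Total seconds to the label: (0 × 3600 + 2 × 60 + 57) = 177.
Frame index = 177 × 24 + 12 = 4260.

frame 4260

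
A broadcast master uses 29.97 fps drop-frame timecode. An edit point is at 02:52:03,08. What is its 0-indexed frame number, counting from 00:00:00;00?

309388

Complete 10-minute blocks: 17, each 17982 frames → 305694.
Remaining 2 whole minutes in the current block: 1800 + 1 × 1798 = 3598 frames.
Within the current minute: 3 × 30 + 8 − 2 = 96 (labels ;00/;01 skipped at this minute). Total = 305694 + 3598 + 96 = 309388.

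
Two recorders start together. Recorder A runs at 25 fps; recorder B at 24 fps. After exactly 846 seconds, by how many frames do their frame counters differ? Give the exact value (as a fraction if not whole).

846 frames

A emits 25 × 846 = 21150 frames; B emits 24 × 846 = 20304.
Difference = 846 frames; B is behind A.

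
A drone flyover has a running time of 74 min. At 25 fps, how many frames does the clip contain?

111000 frames

74 min = 4440 s.
Frames = 4440 × 25 = 111000.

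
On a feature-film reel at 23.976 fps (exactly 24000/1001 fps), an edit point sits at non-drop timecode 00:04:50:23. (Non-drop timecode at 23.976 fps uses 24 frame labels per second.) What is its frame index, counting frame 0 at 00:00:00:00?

frame 6983

Total seconds to the label: (0 × 3600 + 4 × 60 + 50) = 290.
Frame index = 290 × 24 + 23 = 6983.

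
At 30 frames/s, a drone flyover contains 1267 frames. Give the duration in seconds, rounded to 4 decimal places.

42.2333 seconds

Running time = 1267 × 1/30 = 1267/30 s ≈ 42.2333 s.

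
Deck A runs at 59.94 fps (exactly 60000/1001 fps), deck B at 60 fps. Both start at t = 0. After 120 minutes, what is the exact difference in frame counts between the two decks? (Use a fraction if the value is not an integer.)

120 min = 7200 s.
A emits 60000/1001 × 7200 = 432000000/1001 frames; B emits 60 × 7200 = 432000.
Difference = 432000/1001 frames (≈ 431.5684); B is ahead of A.

432000/1001 frames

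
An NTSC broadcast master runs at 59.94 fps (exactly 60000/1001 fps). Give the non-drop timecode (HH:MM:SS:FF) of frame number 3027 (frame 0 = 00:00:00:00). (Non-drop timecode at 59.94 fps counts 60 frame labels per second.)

00:00:50:27

3027 ÷ 60 = 50 full seconds, remainder 27 frames.
50 s = 0 h 0 min 50 s.
Timecode: 00:00:50:27.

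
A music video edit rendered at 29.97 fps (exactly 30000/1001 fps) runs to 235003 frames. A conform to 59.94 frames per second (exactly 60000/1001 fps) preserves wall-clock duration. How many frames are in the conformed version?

Target frames = source frames × (target rate / source rate) = 235003 × (60000/1001)/(30000/1001) = 235003 × 2 = 470006.

470006 frames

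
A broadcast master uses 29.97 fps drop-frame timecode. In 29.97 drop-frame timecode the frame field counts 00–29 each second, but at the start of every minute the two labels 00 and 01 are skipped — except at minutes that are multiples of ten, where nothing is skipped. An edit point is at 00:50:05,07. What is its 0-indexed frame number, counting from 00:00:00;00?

Complete 10-minute blocks: 5, each 17982 frames → 89910.
Remaining 0 whole minutes in the current block: 0 frames.
Within the current minute: 5 × 30 + 7 = 157. Total = 89910 + 0 + 157 = 90067.

90067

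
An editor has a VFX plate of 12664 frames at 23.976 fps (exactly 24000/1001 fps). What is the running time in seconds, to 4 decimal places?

528.1943 seconds

Running time = 12664 × 1001/24000 = 1584583/3000 s ≈ 528.1943 s.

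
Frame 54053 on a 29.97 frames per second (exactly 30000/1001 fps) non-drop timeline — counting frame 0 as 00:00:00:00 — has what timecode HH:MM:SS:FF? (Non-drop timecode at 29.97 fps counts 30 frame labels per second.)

54053 ÷ 30 = 1801 full seconds, remainder 23 frames.
1801 s = 0 h 30 min 1 s.
Timecode: 00:30:01:23.

00:30:01:23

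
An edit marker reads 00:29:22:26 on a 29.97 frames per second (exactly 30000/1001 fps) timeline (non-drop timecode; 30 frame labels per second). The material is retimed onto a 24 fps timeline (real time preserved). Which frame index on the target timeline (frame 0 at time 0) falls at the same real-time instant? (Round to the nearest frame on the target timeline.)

frame 42351

Source frame index: (0×3600 + 29×60 + 22) × 30 + 26 = 52886.
Real time: 52886 / (30000/1001) = 26469443/15000 s.
Target frame: (26469443/15000) × (24) = 26469443/625 ≈ 42351.109 → 42351.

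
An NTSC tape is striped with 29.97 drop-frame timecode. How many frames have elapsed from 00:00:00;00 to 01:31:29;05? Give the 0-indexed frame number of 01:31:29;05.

164511

As if non-drop at 30 labels/s: (1 × 3600 + 31 × 60 + 29) × 30 + 5 = 164675.
Minute boundaries passed: 91; those not divisible by 10: 91 − 9 = 82; dropped labels = 2 × 82 = 164.
Actual frame index = 164675 − 164 = 164511.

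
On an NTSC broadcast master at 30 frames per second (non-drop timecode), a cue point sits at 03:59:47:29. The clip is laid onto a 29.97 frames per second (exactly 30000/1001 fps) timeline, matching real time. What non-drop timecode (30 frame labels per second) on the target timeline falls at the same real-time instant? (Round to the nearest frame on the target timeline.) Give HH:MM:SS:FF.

Source frame index: (3×3600 + 59×60 + 47) × 30 + 29 = 431639.
Real time: 431639 / (30) = 431639/30 s.
Target frame: (431639/30) × (30000/1001) = 33203000/77 ≈ 431207.792 → 431208.
At 30 labels/s: frame 431208 → 03:59:33:18.

03:59:33:18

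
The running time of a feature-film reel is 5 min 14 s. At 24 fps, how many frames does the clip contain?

7536 frames

5 min 14 s = 314 s.
Frames = 314 × 24 = 7536.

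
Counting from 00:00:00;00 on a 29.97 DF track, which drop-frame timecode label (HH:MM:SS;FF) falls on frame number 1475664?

13:40:38;00

Each 10-minute DF block holds 10 × 60 × 30 − 9 × 2 = 17982 frames. 1475664 ÷ 17982 → 82 full blocks, remainder 1140.
Within the partial block the first minute is 1800 frames and each further minute 1798, so 0 further minute boundaries passed. Total skipped labels = 18 × 82 + 2 × 0 = 1476.
Non-drop label index = 1475664 + 1476 = 1477140; at 30 labels/s that is 13:40:38:00, i.e. DF 13:40:38;00.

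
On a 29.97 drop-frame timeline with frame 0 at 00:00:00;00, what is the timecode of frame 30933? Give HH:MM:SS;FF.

00:17:12;05

Ten DF minutes hold 17982 frames, so frame 30933 lies in block 1 (frames 17982–35963) with 12951 frames into that block.
The block's first minute is 1800 frames and the rest 1798 each; 12951 frames reaches minute 7, so 1 × 18 + 7 × 2 = 32 labels have been skipped so far.
Adding those back, label number 30933 + 32 = 30965 at 30 labels/s is 1032 s + 5 f = 0 h 17 min 12 s frame 5, i.e. 00:17:12;05.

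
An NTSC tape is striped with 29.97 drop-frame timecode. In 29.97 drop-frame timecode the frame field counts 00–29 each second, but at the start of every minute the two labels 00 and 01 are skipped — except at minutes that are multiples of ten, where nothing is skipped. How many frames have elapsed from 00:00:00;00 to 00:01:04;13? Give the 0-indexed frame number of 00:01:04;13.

As if non-drop at 30 labels/s: (0 × 3600 + 1 × 60 + 4) × 30 + 13 = 1933.
Minute boundaries passed: 1; those not divisible by 10: 1 − 0 = 1; dropped labels = 2 × 1 = 2.
Actual frame index = 1933 − 2 = 1931.

1931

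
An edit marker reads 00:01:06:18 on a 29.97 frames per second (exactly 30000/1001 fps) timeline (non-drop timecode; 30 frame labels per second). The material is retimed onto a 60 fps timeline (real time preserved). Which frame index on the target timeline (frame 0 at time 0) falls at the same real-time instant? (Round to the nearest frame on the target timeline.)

frame 4000

Source frame index: (0×3600 + 1×60 + 6) × 30 + 18 = 1998.
Real time: 1998 / (30000/1001) = 333333/5000 s.
Target frame: (333333/5000) × (60) = 999999/250 ≈ 3999.996 → 4000.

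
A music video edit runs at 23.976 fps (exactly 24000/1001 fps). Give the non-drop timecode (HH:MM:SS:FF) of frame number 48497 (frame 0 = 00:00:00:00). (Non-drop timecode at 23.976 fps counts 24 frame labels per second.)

48497 ÷ 24 = 2020 full seconds, remainder 17 frames.
2020 s = 0 h 33 min 40 s.
Timecode: 00:33:40:17.

00:33:40:17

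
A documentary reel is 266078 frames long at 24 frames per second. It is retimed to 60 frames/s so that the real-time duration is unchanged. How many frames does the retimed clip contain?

665195 frames

Frames at target rate = 266078 × (60) / (24) = 665195.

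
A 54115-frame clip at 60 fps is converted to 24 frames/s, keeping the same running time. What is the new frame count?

21646 frames

Target frames = source frames × (target rate / source rate) = 54115 × (24)/(60) = 54115 × 2/5 = 21646.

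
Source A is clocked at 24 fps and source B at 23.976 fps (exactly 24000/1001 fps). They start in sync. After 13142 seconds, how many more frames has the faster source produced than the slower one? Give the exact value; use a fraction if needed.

315408/1001 frames

A emits 24 × 13142 = 315408 frames; B emits 24000/1001 × 13142 = 315408000/1001.
Difference = 315408/1001 frames (≈ 315.0929); B is behind A.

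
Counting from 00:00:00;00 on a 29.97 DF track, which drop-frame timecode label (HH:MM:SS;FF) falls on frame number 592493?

Each 10-minute DF block holds 10 × 60 × 30 − 9 × 2 = 17982 frames. 592493 ÷ 17982 → 32 full blocks, remainder 17069.
Within the partial block the first minute is 1800 frames and each further minute 1798, so 9 further minute boundaries passed. Total skipped labels = 18 × 32 + 2 × 9 = 594.
Non-drop label index = 592493 + 594 = 593087; at 30 labels/s that is 05:29:29:17, i.e. DF 05:29:29;17.

05:29:29;17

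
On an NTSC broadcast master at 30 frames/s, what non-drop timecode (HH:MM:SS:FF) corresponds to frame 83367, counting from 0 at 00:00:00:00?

00:46:18:27

83367 ÷ 30 = 2778 full seconds, remainder 27 frames.
2778 s = 0 h 46 min 18 s.
Timecode: 00:46:18:27.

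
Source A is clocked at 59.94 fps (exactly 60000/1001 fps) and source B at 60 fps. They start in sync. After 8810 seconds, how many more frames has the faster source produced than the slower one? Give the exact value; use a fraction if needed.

528600/1001 frames

A emits 60000/1001 × 8810 = 528600000/1001 frames; B emits 60 × 8810 = 528600.
Difference = 528600/1001 frames (≈ 528.0719); B is ahead of A.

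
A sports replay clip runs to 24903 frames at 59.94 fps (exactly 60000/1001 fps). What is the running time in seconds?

Running time = 24903 / (60000/1001) = 415.46505 s.

415.46505 seconds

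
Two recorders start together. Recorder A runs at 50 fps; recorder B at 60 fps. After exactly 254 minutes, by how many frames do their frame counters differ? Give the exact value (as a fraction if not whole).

254 min = 15240 s.
A emits 50 × 15240 = 762000 frames; B emits 60 × 15240 = 914400.
Difference = 152400 frames; B is ahead of A.

152400 frames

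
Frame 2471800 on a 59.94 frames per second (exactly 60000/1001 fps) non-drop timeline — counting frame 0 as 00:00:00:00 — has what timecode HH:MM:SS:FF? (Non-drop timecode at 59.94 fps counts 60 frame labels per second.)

2471800 ÷ 60 = 41196 full seconds, remainder 40 frames.
41196 s = 11 h 26 min 36 s.
Timecode: 11:26:36:40.

11:26:36:40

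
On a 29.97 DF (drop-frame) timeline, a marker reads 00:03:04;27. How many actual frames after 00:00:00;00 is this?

As if non-drop at 30 labels/s: (0 × 3600 + 3 × 60 + 4) × 30 + 27 = 5547.
Minute boundaries passed: 3; those not divisible by 10: 3 − 0 = 3; dropped labels = 2 × 3 = 6.
Actual frame index = 5547 − 6 = 5541.

5541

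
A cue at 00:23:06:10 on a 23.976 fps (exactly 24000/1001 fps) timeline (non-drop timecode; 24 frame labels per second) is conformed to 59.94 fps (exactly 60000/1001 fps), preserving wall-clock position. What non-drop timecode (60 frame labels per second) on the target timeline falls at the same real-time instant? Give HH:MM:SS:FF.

00:23:06:25

Source frame index: (0×3600 + 23×60 + 6) × 24 + 10 = 33274.
Real time: 33274 / (24000/1001) = 16653637/12000 s.
Target frame: (16653637/12000) × (60000/1001) = 83185.
At 60 labels/s: frame 83185 → 00:23:06:25.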